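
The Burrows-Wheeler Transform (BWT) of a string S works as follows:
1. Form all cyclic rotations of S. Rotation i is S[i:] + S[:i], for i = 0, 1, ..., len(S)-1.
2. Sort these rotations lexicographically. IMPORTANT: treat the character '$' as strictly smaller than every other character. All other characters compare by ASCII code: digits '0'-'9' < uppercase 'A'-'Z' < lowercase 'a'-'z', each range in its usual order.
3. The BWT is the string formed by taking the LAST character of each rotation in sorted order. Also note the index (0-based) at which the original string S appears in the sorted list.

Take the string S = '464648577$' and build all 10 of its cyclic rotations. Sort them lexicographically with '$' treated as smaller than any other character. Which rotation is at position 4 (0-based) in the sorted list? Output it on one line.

All 10 rotations (rotation i = S[i:]+S[:i]):
  rot[0] = 464648577$
  rot[1] = 64648577$4
  rot[2] = 4648577$46
  rot[3] = 648577$464
  rot[4] = 48577$4646
  rot[5] = 8577$46464
  rot[6] = 577$464648
  rot[7] = 77$4646485
  rot[8] = 7$46464857
  rot[9] = $464648577
Sorted (with $ < everything):
  sorted[0] = $464648577
  sorted[1] = 464648577$
  sorted[2] = 4648577$46
  sorted[3] = 48577$4646
  sorted[4] = 577$464648
  sorted[5] = 64648577$4
  sorted[6] = 648577$464
  sorted[7] = 7$46464857
  sorted[8] = 77$4646485
  sorted[9] = 8577$46464
sorted[4] = 577$464648

Answer: 577$464648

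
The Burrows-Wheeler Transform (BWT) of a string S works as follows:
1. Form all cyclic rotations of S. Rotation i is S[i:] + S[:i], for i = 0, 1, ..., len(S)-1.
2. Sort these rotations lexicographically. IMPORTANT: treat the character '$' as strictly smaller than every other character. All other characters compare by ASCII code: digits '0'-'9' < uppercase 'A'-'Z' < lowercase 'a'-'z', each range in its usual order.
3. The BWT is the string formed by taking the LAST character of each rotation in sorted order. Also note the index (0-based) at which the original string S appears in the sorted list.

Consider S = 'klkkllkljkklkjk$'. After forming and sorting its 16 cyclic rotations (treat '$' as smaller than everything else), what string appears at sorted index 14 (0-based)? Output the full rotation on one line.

All 16 rotations (rotation i = S[i:]+S[:i]):
  rot[0] = klkkllkljkklkjk$
  rot[1] = lkkllkljkklkjk$k
  rot[2] = kkllkljkklkjk$kl
  rot[3] = kllkljkklkjk$klk
  rot[4] = llkljkklkjk$klkk
  rot[5] = lkljkklkjk$klkkl
  rot[6] = kljkklkjk$klkkll
  rot[7] = ljkklkjk$klkkllk
  rot[8] = jkklkjk$klkkllkl
  rot[9] = kklkjk$klkkllklj
  rot[10] = klkjk$klkkllkljk
  rot[11] = lkjk$klkkllkljkk
  rot[12] = kjk$klkkllkljkkl
  rot[13] = jk$klkkllkljkklk
  rot[14] = k$klkkllkljkklkj
  rot[15] = $klkkllkljkklkjk
Sorted (with $ < everything):
  sorted[0] = $klkkllkljkklkjk
  sorted[1] = jk$klkkllkljkklk
  sorted[2] = jkklkjk$klkkllkl
  sorted[3] = k$klkkllkljkklkj
  sorted[4] = kjk$klkkllkljkkl
  sorted[5] = kklkjk$klkkllklj
  sorted[6] = kkllkljkklkjk$kl
  sorted[7] = kljkklkjk$klkkll
  sorted[8] = klkjk$klkkllkljk
  sorted[9] = klkkllkljkklkjk$
  sorted[10] = kllkljkklkjk$klk
  sorted[11] = ljkklkjk$klkkllk
  sorted[12] = lkjk$klkkllkljkk
  sorted[13] = lkkllkljkklkjk$k
  sorted[14] = lkljkklkjk$klkkl
  sorted[15] = llkljkklkjk$klkk
sorted[14] = lkljkklkjk$klkkl

Answer: lkljkklkjk$klkkl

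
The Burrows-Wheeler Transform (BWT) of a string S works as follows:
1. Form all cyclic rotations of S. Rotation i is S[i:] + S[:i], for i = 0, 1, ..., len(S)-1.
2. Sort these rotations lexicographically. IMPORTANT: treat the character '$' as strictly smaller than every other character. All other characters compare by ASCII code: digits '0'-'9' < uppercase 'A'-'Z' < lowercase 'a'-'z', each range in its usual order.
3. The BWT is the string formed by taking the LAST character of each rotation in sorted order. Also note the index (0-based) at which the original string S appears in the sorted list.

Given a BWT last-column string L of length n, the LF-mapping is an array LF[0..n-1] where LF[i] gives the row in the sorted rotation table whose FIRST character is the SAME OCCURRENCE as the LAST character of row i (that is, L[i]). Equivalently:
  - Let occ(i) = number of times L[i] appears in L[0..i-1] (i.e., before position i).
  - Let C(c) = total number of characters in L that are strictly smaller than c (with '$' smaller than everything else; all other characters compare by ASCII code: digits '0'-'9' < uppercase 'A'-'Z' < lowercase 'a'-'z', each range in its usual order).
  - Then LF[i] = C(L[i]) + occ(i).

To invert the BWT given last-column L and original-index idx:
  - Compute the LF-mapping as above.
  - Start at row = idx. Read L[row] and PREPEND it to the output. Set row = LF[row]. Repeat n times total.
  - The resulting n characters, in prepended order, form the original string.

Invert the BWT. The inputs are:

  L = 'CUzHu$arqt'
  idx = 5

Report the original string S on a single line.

Answer: quartzHUC$

Derivation:
LF mapping: 1 3 9 2 8 0 4 6 5 7
Walk LF starting at row 5, prepending L[row]:
  step 1: row=5, L[5]='$', prepend. Next row=LF[5]=0
  step 2: row=0, L[0]='C', prepend. Next row=LF[0]=1
  step 3: row=1, L[1]='U', prepend. Next row=LF[1]=3
  step 4: row=3, L[3]='H', prepend. Next row=LF[3]=2
  step 5: row=2, L[2]='z', prepend. Next row=LF[2]=9
  step 6: row=9, L[9]='t', prepend. Next row=LF[9]=7
  step 7: row=7, L[7]='r', prepend. Next row=LF[7]=6
  step 8: row=6, L[6]='a', prepend. Next row=LF[6]=4
  step 9: row=4, L[4]='u', prepend. Next row=LF[4]=8
  step 10: row=8, L[8]='q', prepend. Next row=LF[8]=5
Reversed output: quartzHUC$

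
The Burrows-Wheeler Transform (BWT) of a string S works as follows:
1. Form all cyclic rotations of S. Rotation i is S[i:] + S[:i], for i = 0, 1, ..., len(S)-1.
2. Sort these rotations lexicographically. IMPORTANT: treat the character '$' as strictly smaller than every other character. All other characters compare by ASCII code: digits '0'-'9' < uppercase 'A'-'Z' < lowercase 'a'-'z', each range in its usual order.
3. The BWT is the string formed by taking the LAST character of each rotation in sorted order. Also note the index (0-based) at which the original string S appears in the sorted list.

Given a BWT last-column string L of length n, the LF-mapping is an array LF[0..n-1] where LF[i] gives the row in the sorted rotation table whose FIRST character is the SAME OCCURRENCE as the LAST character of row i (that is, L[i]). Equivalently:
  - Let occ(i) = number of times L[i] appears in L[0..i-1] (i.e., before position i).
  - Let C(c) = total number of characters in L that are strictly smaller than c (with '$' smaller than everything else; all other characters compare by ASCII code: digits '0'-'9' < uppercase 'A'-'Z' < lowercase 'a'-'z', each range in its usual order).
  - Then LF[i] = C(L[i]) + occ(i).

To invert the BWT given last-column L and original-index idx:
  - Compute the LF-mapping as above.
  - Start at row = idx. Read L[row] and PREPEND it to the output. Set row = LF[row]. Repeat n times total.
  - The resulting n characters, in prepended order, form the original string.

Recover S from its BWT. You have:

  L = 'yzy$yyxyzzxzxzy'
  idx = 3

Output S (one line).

LF mapping: 4 10 5 0 6 7 1 8 11 12 2 13 3 14 9
Walk LF starting at row 3, prepending L[row]:
  step 1: row=3, L[3]='$', prepend. Next row=LF[3]=0
  step 2: row=0, L[0]='y', prepend. Next row=LF[0]=4
  step 3: row=4, L[4]='y', prepend. Next row=LF[4]=6
  step 4: row=6, L[6]='x', prepend. Next row=LF[6]=1
  step 5: row=1, L[1]='z', prepend. Next row=LF[1]=10
  step 6: row=10, L[10]='x', prepend. Next row=LF[10]=2
  step 7: row=2, L[2]='y', prepend. Next row=LF[2]=5
  step 8: row=5, L[5]='y', prepend. Next row=LF[5]=7
  step 9: row=7, L[7]='y', prepend. Next row=LF[7]=8
  step 10: row=8, L[8]='z', prepend. Next row=LF[8]=11
  step 11: row=11, L[11]='z', prepend. Next row=LF[11]=13
  step 12: row=13, L[13]='z', prepend. Next row=LF[13]=14
  step 13: row=14, L[14]='y', prepend. Next row=LF[14]=9
  step 14: row=9, L[9]='z', prepend. Next row=LF[9]=12
  step 15: row=12, L[12]='x', prepend. Next row=LF[12]=3
Reversed output: xzyzzzyyyxzxyy$

Answer: xzyzzzyyyxzxyy$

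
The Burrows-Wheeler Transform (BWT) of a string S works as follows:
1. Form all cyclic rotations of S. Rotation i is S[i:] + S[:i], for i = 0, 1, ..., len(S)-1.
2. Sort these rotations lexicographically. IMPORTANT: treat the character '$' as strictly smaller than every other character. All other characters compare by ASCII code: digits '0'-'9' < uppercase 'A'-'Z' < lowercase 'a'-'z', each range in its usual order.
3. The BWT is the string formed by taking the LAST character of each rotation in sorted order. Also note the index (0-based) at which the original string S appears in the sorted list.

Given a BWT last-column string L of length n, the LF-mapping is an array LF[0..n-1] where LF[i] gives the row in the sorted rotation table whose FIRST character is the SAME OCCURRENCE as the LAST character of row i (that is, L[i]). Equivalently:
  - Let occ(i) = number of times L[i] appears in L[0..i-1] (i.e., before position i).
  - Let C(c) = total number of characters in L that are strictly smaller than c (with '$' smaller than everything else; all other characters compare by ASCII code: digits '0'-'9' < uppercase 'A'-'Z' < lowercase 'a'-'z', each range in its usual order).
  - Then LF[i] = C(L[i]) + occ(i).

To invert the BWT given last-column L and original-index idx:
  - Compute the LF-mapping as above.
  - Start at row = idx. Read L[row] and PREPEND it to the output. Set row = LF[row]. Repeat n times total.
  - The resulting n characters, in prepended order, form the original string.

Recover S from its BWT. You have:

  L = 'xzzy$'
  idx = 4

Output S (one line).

LF mapping: 1 3 4 2 0
Walk LF starting at row 4, prepending L[row]:
  step 1: row=4, L[4]='$', prepend. Next row=LF[4]=0
  step 2: row=0, L[0]='x', prepend. Next row=LF[0]=1
  step 3: row=1, L[1]='z', prepend. Next row=LF[1]=3
  step 4: row=3, L[3]='y', prepend. Next row=LF[3]=2
  step 5: row=2, L[2]='z', prepend. Next row=LF[2]=4
Reversed output: zyzx$

Answer: zyzx$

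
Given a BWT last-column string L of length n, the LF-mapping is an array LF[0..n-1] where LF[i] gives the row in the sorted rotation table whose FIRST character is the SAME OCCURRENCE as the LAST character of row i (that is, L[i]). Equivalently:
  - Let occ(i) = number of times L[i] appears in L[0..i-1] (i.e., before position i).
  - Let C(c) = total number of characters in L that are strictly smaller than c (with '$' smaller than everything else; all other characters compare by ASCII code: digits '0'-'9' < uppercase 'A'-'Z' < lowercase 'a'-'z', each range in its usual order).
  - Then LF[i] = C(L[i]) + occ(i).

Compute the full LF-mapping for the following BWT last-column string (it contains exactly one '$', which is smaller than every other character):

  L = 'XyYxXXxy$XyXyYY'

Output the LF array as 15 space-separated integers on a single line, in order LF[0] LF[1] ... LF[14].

Char counts: '$':1, 'X':5, 'Y':3, 'x':2, 'y':4
C (first-col start): C('$')=0, C('X')=1, C('Y')=6, C('x')=9, C('y')=11
L[0]='X': occ=0, LF[0]=C('X')+0=1+0=1
L[1]='y': occ=0, LF[1]=C('y')+0=11+0=11
L[2]='Y': occ=0, LF[2]=C('Y')+0=6+0=6
L[3]='x': occ=0, LF[3]=C('x')+0=9+0=9
L[4]='X': occ=1, LF[4]=C('X')+1=1+1=2
L[5]='X': occ=2, LF[5]=C('X')+2=1+2=3
L[6]='x': occ=1, LF[6]=C('x')+1=9+1=10
L[7]='y': occ=1, LF[7]=C('y')+1=11+1=12
L[8]='$': occ=0, LF[8]=C('$')+0=0+0=0
L[9]='X': occ=3, LF[9]=C('X')+3=1+3=4
L[10]='y': occ=2, LF[10]=C('y')+2=11+2=13
L[11]='X': occ=4, LF[11]=C('X')+4=1+4=5
L[12]='y': occ=3, LF[12]=C('y')+3=11+3=14
L[13]='Y': occ=1, LF[13]=C('Y')+1=6+1=7
L[14]='Y': occ=2, LF[14]=C('Y')+2=6+2=8

Answer: 1 11 6 9 2 3 10 12 0 4 13 5 14 7 8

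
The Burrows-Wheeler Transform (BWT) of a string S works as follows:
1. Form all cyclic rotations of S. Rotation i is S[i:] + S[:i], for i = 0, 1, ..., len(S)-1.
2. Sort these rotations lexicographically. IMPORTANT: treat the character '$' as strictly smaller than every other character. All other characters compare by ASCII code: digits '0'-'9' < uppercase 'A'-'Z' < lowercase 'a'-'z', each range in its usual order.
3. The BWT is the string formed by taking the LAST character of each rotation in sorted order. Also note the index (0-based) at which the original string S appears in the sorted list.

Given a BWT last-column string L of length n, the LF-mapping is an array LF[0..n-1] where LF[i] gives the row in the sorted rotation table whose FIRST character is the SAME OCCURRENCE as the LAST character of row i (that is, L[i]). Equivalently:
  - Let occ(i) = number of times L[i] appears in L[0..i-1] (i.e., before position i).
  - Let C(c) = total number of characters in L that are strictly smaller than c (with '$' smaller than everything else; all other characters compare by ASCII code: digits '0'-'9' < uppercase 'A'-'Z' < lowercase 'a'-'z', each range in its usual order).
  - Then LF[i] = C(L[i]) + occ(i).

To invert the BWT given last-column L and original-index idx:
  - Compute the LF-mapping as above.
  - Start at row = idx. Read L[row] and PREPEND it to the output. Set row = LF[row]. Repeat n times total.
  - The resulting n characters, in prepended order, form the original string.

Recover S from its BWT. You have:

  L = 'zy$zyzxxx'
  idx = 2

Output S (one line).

LF mapping: 6 4 0 7 5 8 1 2 3
Walk LF starting at row 2, prepending L[row]:
  step 1: row=2, L[2]='$', prepend. Next row=LF[2]=0
  step 2: row=0, L[0]='z', prepend. Next row=LF[0]=6
  step 3: row=6, L[6]='x', prepend. Next row=LF[6]=1
  step 4: row=1, L[1]='y', prepend. Next row=LF[1]=4
  step 5: row=4, L[4]='y', prepend. Next row=LF[4]=5
  step 6: row=5, L[5]='z', prepend. Next row=LF[5]=8
  step 7: row=8, L[8]='x', prepend. Next row=LF[8]=3
  step 8: row=3, L[3]='z', prepend. Next row=LF[3]=7
  step 9: row=7, L[7]='x', prepend. Next row=LF[7]=2
Reversed output: xzxzyyxz$

Answer: xzxzyyxz$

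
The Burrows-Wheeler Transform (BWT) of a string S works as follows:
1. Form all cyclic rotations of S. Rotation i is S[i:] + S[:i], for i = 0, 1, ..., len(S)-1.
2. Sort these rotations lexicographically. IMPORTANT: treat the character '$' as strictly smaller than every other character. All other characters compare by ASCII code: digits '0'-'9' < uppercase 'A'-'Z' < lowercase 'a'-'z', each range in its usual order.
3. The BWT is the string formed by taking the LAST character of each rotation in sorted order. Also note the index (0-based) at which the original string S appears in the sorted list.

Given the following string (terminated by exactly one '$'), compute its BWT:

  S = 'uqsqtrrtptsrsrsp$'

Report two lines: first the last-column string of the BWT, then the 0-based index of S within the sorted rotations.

Answer: pstustssrrqrtrqp$
16

Derivation:
All 17 rotations (rotation i = S[i:]+S[:i]):
  rot[0] = uqsqtrrtptsrsrsp$
  rot[1] = qsqtrrtptsrsrsp$u
  rot[2] = sqtrrtptsrsrsp$uq
  rot[3] = qtrrtptsrsrsp$uqs
  rot[4] = trrtptsrsrsp$uqsq
  rot[5] = rrtptsrsrsp$uqsqt
  rot[6] = rtptsrsrsp$uqsqtr
  rot[7] = tptsrsrsp$uqsqtrr
  rot[8] = ptsrsrsp$uqsqtrrt
  rot[9] = tsrsrsp$uqsqtrrtp
  rot[10] = srsrsp$uqsqtrrtpt
  rot[11] = rsrsp$uqsqtrrtpts
  rot[12] = srsp$uqsqtrrtptsr
  rot[13] = rsp$uqsqtrrtptsrs
  rot[14] = sp$uqsqtrrtptsrsr
  rot[15] = p$uqsqtrrtptsrsrs
  rot[16] = $uqsqtrrtptsrsrsp
Sorted (with $ < everything):
  sorted[0] = $uqsqtrrtptsrsrsp  (last char: 'p')
  sorted[1] = p$uqsqtrrtptsrsrs  (last char: 's')
  sorted[2] = ptsrsrsp$uqsqtrrt  (last char: 't')
  sorted[3] = qsqtrrtptsrsrsp$u  (last char: 'u')
  sorted[4] = qtrrtptsrsrsp$uqs  (last char: 's')
  sorted[5] = rrtptsrsrsp$uqsqt  (last char: 't')
  sorted[6] = rsp$uqsqtrrtptsrs  (last char: 's')
  sorted[7] = rsrsp$uqsqtrrtpts  (last char: 's')
  sorted[8] = rtptsrsrsp$uqsqtr  (last char: 'r')
  sorted[9] = sp$uqsqtrrtptsrsr  (last char: 'r')
  sorted[10] = sqtrrtptsrsrsp$uq  (last char: 'q')
  sorted[11] = srsp$uqsqtrrtptsr  (last char: 'r')
  sorted[12] = srsrsp$uqsqtrrtpt  (last char: 't')
  sorted[13] = tptsrsrsp$uqsqtrr  (last char: 'r')
  sorted[14] = trrtptsrsrsp$uqsq  (last char: 'q')
  sorted[15] = tsrsrsp$uqsqtrrtp  (last char: 'p')
  sorted[16] = uqsqtrrtptsrsrsp$  (last char: '$')
Last column: pstustssrrqrtrqp$
Original string S is at sorted index 16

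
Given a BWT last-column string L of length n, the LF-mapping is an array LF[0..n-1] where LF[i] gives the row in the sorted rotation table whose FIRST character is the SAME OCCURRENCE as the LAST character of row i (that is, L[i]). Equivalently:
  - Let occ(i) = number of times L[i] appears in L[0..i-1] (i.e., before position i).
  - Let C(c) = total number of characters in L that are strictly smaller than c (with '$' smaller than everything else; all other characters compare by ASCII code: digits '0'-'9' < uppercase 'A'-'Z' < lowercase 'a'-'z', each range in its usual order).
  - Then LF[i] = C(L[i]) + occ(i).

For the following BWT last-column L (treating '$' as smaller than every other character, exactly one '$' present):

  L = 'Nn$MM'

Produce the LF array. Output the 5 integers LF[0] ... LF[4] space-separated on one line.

Answer: 3 4 0 1 2

Derivation:
Char counts: '$':1, 'M':2, 'N':1, 'n':1
C (first-col start): C('$')=0, C('M')=1, C('N')=3, C('n')=4
L[0]='N': occ=0, LF[0]=C('N')+0=3+0=3
L[1]='n': occ=0, LF[1]=C('n')+0=4+0=4
L[2]='$': occ=0, LF[2]=C('$')+0=0+0=0
L[3]='M': occ=0, LF[3]=C('M')+0=1+0=1
L[4]='M': occ=1, LF[4]=C('M')+1=1+1=2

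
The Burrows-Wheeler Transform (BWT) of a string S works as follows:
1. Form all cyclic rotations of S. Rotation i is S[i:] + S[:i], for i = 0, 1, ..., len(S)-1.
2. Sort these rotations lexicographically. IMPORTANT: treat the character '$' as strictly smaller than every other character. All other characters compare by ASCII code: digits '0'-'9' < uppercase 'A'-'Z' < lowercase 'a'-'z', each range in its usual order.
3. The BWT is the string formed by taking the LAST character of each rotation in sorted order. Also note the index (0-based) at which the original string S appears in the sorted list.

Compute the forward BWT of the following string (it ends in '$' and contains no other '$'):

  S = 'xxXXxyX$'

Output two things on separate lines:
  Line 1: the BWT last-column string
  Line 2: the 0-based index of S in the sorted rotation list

Answer: XyxXx$Xx
5

Derivation:
All 8 rotations (rotation i = S[i:]+S[:i]):
  rot[0] = xxXXxyX$
  rot[1] = xXXxyX$x
  rot[2] = XXxyX$xx
  rot[3] = XxyX$xxX
  rot[4] = xyX$xxXX
  rot[5] = yX$xxXXx
  rot[6] = X$xxXXxy
  rot[7] = $xxXXxyX
Sorted (with $ < everything):
  sorted[0] = $xxXXxyX  (last char: 'X')
  sorted[1] = X$xxXXxy  (last char: 'y')
  sorted[2] = XXxyX$xx  (last char: 'x')
  sorted[3] = XxyX$xxX  (last char: 'X')
  sorted[4] = xXXxyX$x  (last char: 'x')
  sorted[5] = xxXXxyX$  (last char: '$')
  sorted[6] = xyX$xxXX  (last char: 'X')
  sorted[7] = yX$xxXXx  (last char: 'x')
Last column: XyxXx$Xx
Original string S is at sorted index 5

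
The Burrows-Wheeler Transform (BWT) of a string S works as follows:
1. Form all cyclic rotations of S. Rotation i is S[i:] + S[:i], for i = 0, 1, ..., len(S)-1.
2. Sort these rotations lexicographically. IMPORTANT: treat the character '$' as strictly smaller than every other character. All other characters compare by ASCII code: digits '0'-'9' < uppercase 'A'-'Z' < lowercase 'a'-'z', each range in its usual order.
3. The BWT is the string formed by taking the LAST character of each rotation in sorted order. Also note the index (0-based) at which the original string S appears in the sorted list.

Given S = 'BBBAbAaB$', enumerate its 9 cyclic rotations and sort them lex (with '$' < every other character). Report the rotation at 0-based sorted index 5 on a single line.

Answer: BBAbAaB$B

Derivation:
All 9 rotations (rotation i = S[i:]+S[:i]):
  rot[0] = BBBAbAaB$
  rot[1] = BBAbAaB$B
  rot[2] = BAbAaB$BB
  rot[3] = AbAaB$BBB
  rot[4] = bAaB$BBBA
  rot[5] = AaB$BBBAb
  rot[6] = aB$BBBAbA
  rot[7] = B$BBBAbAa
  rot[8] = $BBBAbAaB
Sorted (with $ < everything):
  sorted[0] = $BBBAbAaB
  sorted[1] = AaB$BBBAb
  sorted[2] = AbAaB$BBB
  sorted[3] = B$BBBAbAa
  sorted[4] = BAbAaB$BB
  sorted[5] = BBAbAaB$B
  sorted[6] = BBBAbAaB$
  sorted[7] = aB$BBBAbA
  sorted[8] = bAaB$BBBA
sorted[5] = BBAbAaB$B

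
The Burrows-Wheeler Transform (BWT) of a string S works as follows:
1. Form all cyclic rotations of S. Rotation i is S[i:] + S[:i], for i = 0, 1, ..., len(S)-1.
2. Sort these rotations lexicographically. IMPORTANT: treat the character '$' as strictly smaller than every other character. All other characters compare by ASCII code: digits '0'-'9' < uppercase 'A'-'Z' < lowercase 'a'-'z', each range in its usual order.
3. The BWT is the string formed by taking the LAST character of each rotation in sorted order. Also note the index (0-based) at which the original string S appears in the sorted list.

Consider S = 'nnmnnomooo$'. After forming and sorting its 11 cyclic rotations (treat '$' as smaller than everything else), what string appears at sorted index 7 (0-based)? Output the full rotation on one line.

All 11 rotations (rotation i = S[i:]+S[:i]):
  rot[0] = nnmnnomooo$
  rot[1] = nmnnomooo$n
  rot[2] = mnnomooo$nn
  rot[3] = nnomooo$nnm
  rot[4] = nomooo$nnmn
  rot[5] = omooo$nnmnn
  rot[6] = mooo$nnmnno
  rot[7] = ooo$nnmnnom
  rot[8] = oo$nnmnnomo
  rot[9] = o$nnmnnomoo
  rot[10] = $nnmnnomooo
Sorted (with $ < everything):
  sorted[0] = $nnmnnomooo
  sorted[1] = mnnomooo$nn
  sorted[2] = mooo$nnmnno
  sorted[3] = nmnnomooo$n
  sorted[4] = nnmnnomooo$
  sorted[5] = nnomooo$nnm
  sorted[6] = nomooo$nnmn
  sorted[7] = o$nnmnnomoo
  sorted[8] = omooo$nnmnn
  sorted[9] = oo$nnmnnomo
  sorted[10] = ooo$nnmnnom
sorted[7] = o$nnmnnomoo

Answer: o$nnmnnomoo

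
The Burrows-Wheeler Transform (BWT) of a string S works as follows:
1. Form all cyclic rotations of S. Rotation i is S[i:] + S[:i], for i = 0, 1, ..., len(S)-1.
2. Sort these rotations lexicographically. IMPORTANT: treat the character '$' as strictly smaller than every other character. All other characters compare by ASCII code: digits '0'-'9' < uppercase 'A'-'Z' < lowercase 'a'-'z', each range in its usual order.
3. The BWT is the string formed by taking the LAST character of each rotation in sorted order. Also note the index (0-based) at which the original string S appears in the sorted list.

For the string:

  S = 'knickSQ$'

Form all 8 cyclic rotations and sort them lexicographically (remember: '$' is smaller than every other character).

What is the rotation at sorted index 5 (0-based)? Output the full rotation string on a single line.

Answer: kSQ$knic

Derivation:
All 8 rotations (rotation i = S[i:]+S[:i]):
  rot[0] = knickSQ$
  rot[1] = nickSQ$k
  rot[2] = ickSQ$kn
  rot[3] = ckSQ$kni
  rot[4] = kSQ$knic
  rot[5] = SQ$knick
  rot[6] = Q$knickS
  rot[7] = $knickSQ
Sorted (with $ < everything):
  sorted[0] = $knickSQ
  sorted[1] = Q$knickS
  sorted[2] = SQ$knick
  sorted[3] = ckSQ$kni
  sorted[4] = ickSQ$kn
  sorted[5] = kSQ$knic
  sorted[6] = knickSQ$
  sorted[7] = nickSQ$k
sorted[5] = kSQ$knic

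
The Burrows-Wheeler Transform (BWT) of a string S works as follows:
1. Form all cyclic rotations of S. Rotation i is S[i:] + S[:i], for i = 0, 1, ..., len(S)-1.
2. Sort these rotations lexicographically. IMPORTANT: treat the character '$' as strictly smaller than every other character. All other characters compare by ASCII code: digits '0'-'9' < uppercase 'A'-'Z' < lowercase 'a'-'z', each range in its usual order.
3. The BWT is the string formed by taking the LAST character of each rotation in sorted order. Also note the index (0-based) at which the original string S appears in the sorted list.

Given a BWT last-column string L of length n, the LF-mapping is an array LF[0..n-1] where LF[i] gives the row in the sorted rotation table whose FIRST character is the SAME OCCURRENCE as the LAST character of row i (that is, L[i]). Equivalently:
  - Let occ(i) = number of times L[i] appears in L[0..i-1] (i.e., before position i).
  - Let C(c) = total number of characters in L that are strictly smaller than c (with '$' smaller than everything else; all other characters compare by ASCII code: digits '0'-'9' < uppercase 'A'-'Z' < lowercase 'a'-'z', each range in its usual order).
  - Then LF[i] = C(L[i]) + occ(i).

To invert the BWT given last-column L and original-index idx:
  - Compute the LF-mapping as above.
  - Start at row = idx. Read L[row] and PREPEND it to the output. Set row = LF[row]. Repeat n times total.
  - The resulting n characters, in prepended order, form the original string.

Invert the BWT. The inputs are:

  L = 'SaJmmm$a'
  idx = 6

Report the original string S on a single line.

LF mapping: 2 3 1 5 6 7 0 4
Walk LF starting at row 6, prepending L[row]:
  step 1: row=6, L[6]='$', prepend. Next row=LF[6]=0
  step 2: row=0, L[0]='S', prepend. Next row=LF[0]=2
  step 3: row=2, L[2]='J', prepend. Next row=LF[2]=1
  step 4: row=1, L[1]='a', prepend. Next row=LF[1]=3
  step 5: row=3, L[3]='m', prepend. Next row=LF[3]=5
  step 6: row=5, L[5]='m', prepend. Next row=LF[5]=7
  step 7: row=7, L[7]='a', prepend. Next row=LF[7]=4
  step 8: row=4, L[4]='m', prepend. Next row=LF[4]=6
Reversed output: mammaJS$

Answer: mammaJS$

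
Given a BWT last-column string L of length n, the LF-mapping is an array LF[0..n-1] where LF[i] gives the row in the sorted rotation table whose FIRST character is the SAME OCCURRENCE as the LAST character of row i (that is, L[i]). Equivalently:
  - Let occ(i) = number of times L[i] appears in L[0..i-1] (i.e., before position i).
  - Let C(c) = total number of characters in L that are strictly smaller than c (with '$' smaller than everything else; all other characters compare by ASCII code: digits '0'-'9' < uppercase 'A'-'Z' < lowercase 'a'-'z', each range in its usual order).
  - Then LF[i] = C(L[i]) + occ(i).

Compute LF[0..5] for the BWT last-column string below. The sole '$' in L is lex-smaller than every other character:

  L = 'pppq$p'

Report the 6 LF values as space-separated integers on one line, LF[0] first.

Answer: 1 2 3 5 0 4

Derivation:
Char counts: '$':1, 'p':4, 'q':1
C (first-col start): C('$')=0, C('p')=1, C('q')=5
L[0]='p': occ=0, LF[0]=C('p')+0=1+0=1
L[1]='p': occ=1, LF[1]=C('p')+1=1+1=2
L[2]='p': occ=2, LF[2]=C('p')+2=1+2=3
L[3]='q': occ=0, LF[3]=C('q')+0=5+0=5
L[4]='$': occ=0, LF[4]=C('$')+0=0+0=0
L[5]='p': occ=3, LF[5]=C('p')+3=1+3=4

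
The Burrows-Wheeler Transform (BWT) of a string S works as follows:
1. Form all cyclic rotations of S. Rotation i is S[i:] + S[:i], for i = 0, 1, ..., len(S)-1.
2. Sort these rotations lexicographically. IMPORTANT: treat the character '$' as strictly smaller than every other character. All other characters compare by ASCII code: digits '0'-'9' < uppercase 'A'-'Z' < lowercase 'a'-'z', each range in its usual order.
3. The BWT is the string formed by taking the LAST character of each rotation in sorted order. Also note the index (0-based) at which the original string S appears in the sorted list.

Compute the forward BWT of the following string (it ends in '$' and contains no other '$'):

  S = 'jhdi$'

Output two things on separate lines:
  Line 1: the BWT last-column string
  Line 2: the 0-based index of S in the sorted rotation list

Answer: ihjd$
4

Derivation:
All 5 rotations (rotation i = S[i:]+S[:i]):
  rot[0] = jhdi$
  rot[1] = hdi$j
  rot[2] = di$jh
  rot[3] = i$jhd
  rot[4] = $jhdi
Sorted (with $ < everything):
  sorted[0] = $jhdi  (last char: 'i')
  sorted[1] = di$jh  (last char: 'h')
  sorted[2] = hdi$j  (last char: 'j')
  sorted[3] = i$jhd  (last char: 'd')
  sorted[4] = jhdi$  (last char: '$')
Last column: ihjd$
Original string S is at sorted index 4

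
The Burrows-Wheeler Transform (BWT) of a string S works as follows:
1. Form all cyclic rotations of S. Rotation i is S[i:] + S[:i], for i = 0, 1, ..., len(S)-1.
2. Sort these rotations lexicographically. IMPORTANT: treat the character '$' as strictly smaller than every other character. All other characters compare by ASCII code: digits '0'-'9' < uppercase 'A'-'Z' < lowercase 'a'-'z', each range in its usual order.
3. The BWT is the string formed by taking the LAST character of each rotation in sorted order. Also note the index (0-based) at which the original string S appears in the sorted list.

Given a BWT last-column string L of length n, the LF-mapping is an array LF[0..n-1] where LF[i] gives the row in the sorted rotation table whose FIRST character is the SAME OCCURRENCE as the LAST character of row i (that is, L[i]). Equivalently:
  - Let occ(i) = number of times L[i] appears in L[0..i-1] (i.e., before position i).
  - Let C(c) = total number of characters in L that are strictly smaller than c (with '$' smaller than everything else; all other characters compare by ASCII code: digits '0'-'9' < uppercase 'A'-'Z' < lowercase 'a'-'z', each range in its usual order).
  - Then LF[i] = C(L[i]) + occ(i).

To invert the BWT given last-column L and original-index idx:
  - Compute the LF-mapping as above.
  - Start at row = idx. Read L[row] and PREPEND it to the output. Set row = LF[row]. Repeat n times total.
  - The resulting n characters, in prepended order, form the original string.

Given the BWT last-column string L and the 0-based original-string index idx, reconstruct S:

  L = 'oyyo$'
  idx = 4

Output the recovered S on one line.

LF mapping: 1 3 4 2 0
Walk LF starting at row 4, prepending L[row]:
  step 1: row=4, L[4]='$', prepend. Next row=LF[4]=0
  step 2: row=0, L[0]='o', prepend. Next row=LF[0]=1
  step 3: row=1, L[1]='y', prepend. Next row=LF[1]=3
  step 4: row=3, L[3]='o', prepend. Next row=LF[3]=2
  step 5: row=2, L[2]='y', prepend. Next row=LF[2]=4
Reversed output: yoyo$

Answer: yoyo$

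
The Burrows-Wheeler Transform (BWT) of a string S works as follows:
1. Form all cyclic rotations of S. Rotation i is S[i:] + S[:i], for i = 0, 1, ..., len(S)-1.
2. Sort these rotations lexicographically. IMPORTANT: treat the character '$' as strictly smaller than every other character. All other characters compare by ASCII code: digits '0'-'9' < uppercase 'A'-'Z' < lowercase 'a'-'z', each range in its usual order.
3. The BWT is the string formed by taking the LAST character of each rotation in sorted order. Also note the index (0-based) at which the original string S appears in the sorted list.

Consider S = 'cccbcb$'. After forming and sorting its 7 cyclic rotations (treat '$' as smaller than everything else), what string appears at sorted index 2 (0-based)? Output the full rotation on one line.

All 7 rotations (rotation i = S[i:]+S[:i]):
  rot[0] = cccbcb$
  rot[1] = ccbcb$c
  rot[2] = cbcb$cc
  rot[3] = bcb$ccc
  rot[4] = cb$cccb
  rot[5] = b$cccbc
  rot[6] = $cccbcb
Sorted (with $ < everything):
  sorted[0] = $cccbcb
  sorted[1] = b$cccbc
  sorted[2] = bcb$ccc
  sorted[3] = cb$cccb
  sorted[4] = cbcb$cc
  sorted[5] = ccbcb$c
  sorted[6] = cccbcb$
sorted[2] = bcb$ccc

Answer: bcb$ccc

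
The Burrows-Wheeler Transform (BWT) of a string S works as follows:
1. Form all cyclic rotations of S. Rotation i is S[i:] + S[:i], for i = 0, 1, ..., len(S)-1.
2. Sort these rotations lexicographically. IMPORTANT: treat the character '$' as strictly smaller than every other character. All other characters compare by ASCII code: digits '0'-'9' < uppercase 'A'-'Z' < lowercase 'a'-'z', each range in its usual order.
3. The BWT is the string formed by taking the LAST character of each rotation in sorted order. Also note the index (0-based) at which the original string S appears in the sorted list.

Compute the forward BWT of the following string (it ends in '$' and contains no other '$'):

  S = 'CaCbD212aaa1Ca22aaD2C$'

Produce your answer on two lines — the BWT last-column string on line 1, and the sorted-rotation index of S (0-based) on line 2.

All 22 rotations (rotation i = S[i:]+S[:i]):
  rot[0] = CaCbD212aaa1Ca22aaD2C$
  rot[1] = aCbD212aaa1Ca22aaD2C$C
  rot[2] = CbD212aaa1Ca22aaD2C$Ca
  rot[3] = bD212aaa1Ca22aaD2C$CaC
  rot[4] = D212aaa1Ca22aaD2C$CaCb
  rot[5] = 212aaa1Ca22aaD2C$CaCbD
  rot[6] = 12aaa1Ca22aaD2C$CaCbD2
  rot[7] = 2aaa1Ca22aaD2C$CaCbD21
  rot[8] = aaa1Ca22aaD2C$CaCbD212
  rot[9] = aa1Ca22aaD2C$CaCbD212a
  rot[10] = a1Ca22aaD2C$CaCbD212aa
  rot[11] = 1Ca22aaD2C$CaCbD212aaa
  rot[12] = Ca22aaD2C$CaCbD212aaa1
  rot[13] = a22aaD2C$CaCbD212aaa1C
  rot[14] = 22aaD2C$CaCbD212aaa1Ca
  rot[15] = 2aaD2C$CaCbD212aaa1Ca2
  rot[16] = aaD2C$CaCbD212aaa1Ca22
  rot[17] = aD2C$CaCbD212aaa1Ca22a
  rot[18] = D2C$CaCbD212aaa1Ca22aa
  rot[19] = 2C$CaCbD212aaa1Ca22aaD
  rot[20] = C$CaCbD212aaa1Ca22aaD2
  rot[21] = $CaCbD212aaa1Ca22aaD2C
Sorted (with $ < everything):
  sorted[0] = $CaCbD212aaa1Ca22aaD2C  (last char: 'C')
  sorted[1] = 12aaa1Ca22aaD2C$CaCbD2  (last char: '2')
  sorted[2] = 1Ca22aaD2C$CaCbD212aaa  (last char: 'a')
  sorted[3] = 212aaa1Ca22aaD2C$CaCbD  (last char: 'D')
  sorted[4] = 22aaD2C$CaCbD212aaa1Ca  (last char: 'a')
  sorted[5] = 2C$CaCbD212aaa1Ca22aaD  (last char: 'D')
  sorted[6] = 2aaD2C$CaCbD212aaa1Ca2  (last char: '2')
  sorted[7] = 2aaa1Ca22aaD2C$CaCbD21  (last char: '1')
  sorted[8] = C$CaCbD212aaa1Ca22aaD2  (last char: '2')
  sorted[9] = Ca22aaD2C$CaCbD212aaa1  (last char: '1')
  sorted[10] = CaCbD212aaa1Ca22aaD2C$  (last char: '$')
  sorted[11] = CbD212aaa1Ca22aaD2C$Ca  (last char: 'a')
  sorted[12] = D212aaa1Ca22aaD2C$CaCb  (last char: 'b')
  sorted[13] = D2C$CaCbD212aaa1Ca22aa  (last char: 'a')
  sorted[14] = a1Ca22aaD2C$CaCbD212aa  (last char: 'a')
  sorted[15] = a22aaD2C$CaCbD212aaa1C  (last char: 'C')
  sorted[16] = aCbD212aaa1Ca22aaD2C$C  (last char: 'C')
  sorted[17] = aD2C$CaCbD212aaa1Ca22a  (last char: 'a')
  sorted[18] = aa1Ca22aaD2C$CaCbD212a  (last char: 'a')
  sorted[19] = aaD2C$CaCbD212aaa1Ca22  (last char: '2')
  sorted[20] = aaa1Ca22aaD2C$CaCbD212  (last char: '2')
  sorted[21] = bD212aaa1Ca22aaD2C$CaC  (last char: 'C')
Last column: C2aDaD2121$abaaCCaa22C
Original string S is at sorted index 10

Answer: C2aDaD2121$abaaCCaa22C
10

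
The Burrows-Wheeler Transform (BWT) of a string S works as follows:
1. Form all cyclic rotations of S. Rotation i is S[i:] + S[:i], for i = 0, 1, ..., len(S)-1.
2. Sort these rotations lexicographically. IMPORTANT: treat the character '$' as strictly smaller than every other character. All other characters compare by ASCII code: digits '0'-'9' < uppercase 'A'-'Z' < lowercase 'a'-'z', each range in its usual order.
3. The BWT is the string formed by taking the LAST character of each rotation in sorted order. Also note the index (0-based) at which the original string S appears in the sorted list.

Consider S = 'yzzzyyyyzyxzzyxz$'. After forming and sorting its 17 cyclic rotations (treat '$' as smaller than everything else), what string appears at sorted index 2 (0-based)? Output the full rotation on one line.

All 17 rotations (rotation i = S[i:]+S[:i]):
  rot[0] = yzzzyyyyzyxzzyxz$
  rot[1] = zzzyyyyzyxzzyxz$y
  rot[2] = zzyyyyzyxzzyxz$yz
  rot[3] = zyyyyzyxzzyxz$yzz
  rot[4] = yyyyzyxzzyxz$yzzz
  rot[5] = yyyzyxzzyxz$yzzzy
  rot[6] = yyzyxzzyxz$yzzzyy
  rot[7] = yzyxzzyxz$yzzzyyy
  rot[8] = zyxzzyxz$yzzzyyyy
  rot[9] = yxzzyxz$yzzzyyyyz
  rot[10] = xzzyxz$yzzzyyyyzy
  rot[11] = zzyxz$yzzzyyyyzyx
  rot[12] = zyxz$yzzzyyyyzyxz
  rot[13] = yxz$yzzzyyyyzyxzz
  rot[14] = xz$yzzzyyyyzyxzzy
  rot[15] = z$yzzzyyyyzyxzzyx
  rot[16] = $yzzzyyyyzyxzzyxz
Sorted (with $ < everything):
  sorted[0] = $yzzzyyyyzyxzzyxz
  sorted[1] = xz$yzzzyyyyzyxzzy
  sorted[2] = xzzyxz$yzzzyyyyzy
  sorted[3] = yxz$yzzzyyyyzyxzz
  sorted[4] = yxzzyxz$yzzzyyyyz
  sorted[5] = yyyyzyxzzyxz$yzzz
  sorted[6] = yyyzyxzzyxz$yzzzy
  sorted[7] = yyzyxzzyxz$yzzzyy
  sorted[8] = yzyxzzyxz$yzzzyyy
  sorted[9] = yzzzyyyyzyxzzyxz$
  sorted[10] = z$yzzzyyyyzyxzzyx
  sorted[11] = zyxz$yzzzyyyyzyxz
  sorted[12] = zyxzzyxz$yzzzyyyy
  sorted[13] = zyyyyzyxzzyxz$yzz
  sorted[14] = zzyxz$yzzzyyyyzyx
  sorted[15] = zzyyyyzyxzzyxz$yz
  sorted[16] = zzzyyyyzyxzzyxz$y
sorted[2] = xzzyxz$yzzzyyyyzy

Answer: xzzyxz$yzzzyyyyzy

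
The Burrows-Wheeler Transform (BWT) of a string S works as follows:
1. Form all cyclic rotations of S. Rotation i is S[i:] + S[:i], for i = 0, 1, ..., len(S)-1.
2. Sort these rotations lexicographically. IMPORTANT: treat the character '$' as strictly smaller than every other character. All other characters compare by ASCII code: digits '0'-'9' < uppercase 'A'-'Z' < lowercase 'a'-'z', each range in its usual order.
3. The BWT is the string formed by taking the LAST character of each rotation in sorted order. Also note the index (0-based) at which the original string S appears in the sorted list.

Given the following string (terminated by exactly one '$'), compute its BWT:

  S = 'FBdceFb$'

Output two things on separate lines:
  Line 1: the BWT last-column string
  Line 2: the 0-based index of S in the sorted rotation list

All 8 rotations (rotation i = S[i:]+S[:i]):
  rot[0] = FBdceFb$
  rot[1] = BdceFb$F
  rot[2] = dceFb$FB
  rot[3] = ceFb$FBd
  rot[4] = eFb$FBdc
  rot[5] = Fb$FBdce
  rot[6] = b$FBdceF
  rot[7] = $FBdceFb
Sorted (with $ < everything):
  sorted[0] = $FBdceFb  (last char: 'b')
  sorted[1] = BdceFb$F  (last char: 'F')
  sorted[2] = FBdceFb$  (last char: '$')
  sorted[3] = Fb$FBdce  (last char: 'e')
  sorted[4] = b$FBdceF  (last char: 'F')
  sorted[5] = ceFb$FBd  (last char: 'd')
  sorted[6] = dceFb$FB  (last char: 'B')
  sorted[7] = eFb$FBdc  (last char: 'c')
Last column: bF$eFdBc
Original string S is at sorted index 2

Answer: bF$eFdBc
2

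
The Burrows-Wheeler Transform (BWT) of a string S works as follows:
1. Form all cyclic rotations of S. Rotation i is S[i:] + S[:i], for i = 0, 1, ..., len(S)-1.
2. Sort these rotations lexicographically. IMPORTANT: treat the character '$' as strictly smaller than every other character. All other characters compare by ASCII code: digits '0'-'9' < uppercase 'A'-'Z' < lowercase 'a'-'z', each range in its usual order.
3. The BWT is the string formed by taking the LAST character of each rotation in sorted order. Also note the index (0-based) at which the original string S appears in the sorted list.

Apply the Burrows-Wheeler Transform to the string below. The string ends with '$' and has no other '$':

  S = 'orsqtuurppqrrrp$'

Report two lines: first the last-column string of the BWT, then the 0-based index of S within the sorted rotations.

All 16 rotations (rotation i = S[i:]+S[:i]):
  rot[0] = orsqtuurppqrrrp$
  rot[1] = rsqtuurppqrrrp$o
  rot[2] = sqtuurppqrrrp$or
  rot[3] = qtuurppqrrrp$ors
  rot[4] = tuurppqrrrp$orsq
  rot[5] = uurppqrrrp$orsqt
  rot[6] = urppqrrrp$orsqtu
  rot[7] = rppqrrrp$orsqtuu
  rot[8] = ppqrrrp$orsqtuur
  rot[9] = pqrrrp$orsqtuurp
  rot[10] = qrrrp$orsqtuurpp
  rot[11] = rrrp$orsqtuurppq
  rot[12] = rrp$orsqtuurppqr
  rot[13] = rp$orsqtuurppqrr
  rot[14] = p$orsqtuurppqrrr
  rot[15] = $orsqtuurppqrrrp
Sorted (with $ < everything):
  sorted[0] = $orsqtuurppqrrrp  (last char: 'p')
  sorted[1] = orsqtuurppqrrrp$  (last char: '$')
  sorted[2] = p$orsqtuurppqrrr  (last char: 'r')
  sorted[3] = ppqrrrp$orsqtuur  (last char: 'r')
  sorted[4] = pqrrrp$orsqtuurp  (last char: 'p')
  sorted[5] = qrrrp$orsqtuurpp  (last char: 'p')
  sorted[6] = qtuurppqrrrp$ors  (last char: 's')
  sorted[7] = rp$orsqtuurppqrr  (last char: 'r')
  sorted[8] = rppqrrrp$orsqtuu  (last char: 'u')
  sorted[9] = rrp$orsqtuurppqr  (last char: 'r')
  sorted[10] = rrrp$orsqtuurppq  (last char: 'q')
  sorted[11] = rsqtuurppqrrrp$o  (last char: 'o')
  sorted[12] = sqtuurppqrrrp$or  (last char: 'r')
  sorted[13] = tuurppqrrrp$orsq  (last char: 'q')
  sorted[14] = urppqrrrp$orsqtu  (last char: 'u')
  sorted[15] = uurppqrrrp$orsqt  (last char: 't')
Last column: p$rrppsrurqorqut
Original string S is at sorted index 1

Answer: p$rrppsrurqorqut
1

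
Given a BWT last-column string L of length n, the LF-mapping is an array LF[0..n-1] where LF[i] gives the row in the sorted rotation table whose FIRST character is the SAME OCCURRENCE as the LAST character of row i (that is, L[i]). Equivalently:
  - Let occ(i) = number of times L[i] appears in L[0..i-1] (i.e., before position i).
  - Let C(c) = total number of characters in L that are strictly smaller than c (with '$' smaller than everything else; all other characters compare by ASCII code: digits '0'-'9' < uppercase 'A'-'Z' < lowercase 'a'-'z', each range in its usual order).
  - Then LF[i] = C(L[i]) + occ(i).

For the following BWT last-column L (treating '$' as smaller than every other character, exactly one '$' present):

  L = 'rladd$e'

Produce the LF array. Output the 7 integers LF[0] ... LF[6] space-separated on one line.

Char counts: '$':1, 'a':1, 'd':2, 'e':1, 'l':1, 'r':1
C (first-col start): C('$')=0, C('a')=1, C('d')=2, C('e')=4, C('l')=5, C('r')=6
L[0]='r': occ=0, LF[0]=C('r')+0=6+0=6
L[1]='l': occ=0, LF[1]=C('l')+0=5+0=5
L[2]='a': occ=0, LF[2]=C('a')+0=1+0=1
L[3]='d': occ=0, LF[3]=C('d')+0=2+0=2
L[4]='d': occ=1, LF[4]=C('d')+1=2+1=3
L[5]='$': occ=0, LF[5]=C('$')+0=0+0=0
L[6]='e': occ=0, LF[6]=C('e')+0=4+0=4

Answer: 6 5 1 2 3 0 4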